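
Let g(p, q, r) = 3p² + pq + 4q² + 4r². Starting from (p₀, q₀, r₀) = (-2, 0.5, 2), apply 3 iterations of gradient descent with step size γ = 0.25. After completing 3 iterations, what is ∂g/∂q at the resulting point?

∇g = (6p + q, p + 8q, 8r)
Step 1: at (-2, 0.5, 2), ∇g = (-11.5, 2, 16) → (-2, 0.5, 2) − 0.25·(-11.5, 2, 16) = (0.875, 0, -2)
Step 2: at (0.875, 0, -2), ∇g = (5.25, 0.875, -16) → (0.875, 0, -2) − 0.25·(5.25, 0.875, -16) = (-0.4375, -0.21875, 2)
Step 3: at (-0.4375, -0.21875, 2), ∇g = (-2.84375, -2.1875, 16) → (-0.4375, -0.21875, 2) − 0.25·(-2.84375, -2.1875, 16) = (0.2734375, 0.328125, -2)
∂g/∂q at (0.2734375, 0.328125, -2) = 2.8984375

2.8984375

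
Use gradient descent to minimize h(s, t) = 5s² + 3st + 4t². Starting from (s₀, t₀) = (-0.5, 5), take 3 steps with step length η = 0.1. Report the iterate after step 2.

(-0.345, 0.68)

∇h = (10s + 3t, 3s + 8t)
(s₁, t₁) = (-0.5, 5) − 0.1·(10, 38.5) = (-1.5, 1.15)
(s₂, t₂) = (-1.5, 1.15) − 0.1·(-11.55, 4.7) = (-0.345, 0.68)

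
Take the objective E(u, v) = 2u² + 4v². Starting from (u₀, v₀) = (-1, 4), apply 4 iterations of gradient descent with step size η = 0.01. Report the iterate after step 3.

∇E = (4u, 8v)
(u₁, v₁) = (-1, 4) − 0.01·(-4, 32) = (-0.96, 3.68)
(u₂, v₂) = (-0.96, 3.68) − 0.01·(-3.84, 29.44) = (-0.9216, 3.3856)
(u₃, v₃) = (-0.9216, 3.3856) − 0.01·(-3.6864, 27.0848) = (-0.884736, 3.114752)

(-0.884736, 3.114752)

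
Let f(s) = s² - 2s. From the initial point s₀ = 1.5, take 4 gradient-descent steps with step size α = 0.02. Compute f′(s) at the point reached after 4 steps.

0.84934656

f′(s) = 2s - 2
Step 1: f′(1.5) = 1; s₁ = 1.5 − 0.02·1 = 1.48
Step 2: f′(1.48) = 0.96; s₂ = 1.48 − 0.02·0.96 = 1.4608
Step 3: f′(1.4608) = 0.9216; s₃ = 1.4608 − 0.02·0.9216 = 1.442368
Step 4: f′(1.442368) = 0.884736; s₄ = 1.442368 − 0.02·0.884736 = 1.42467328
f′(s) at (1.42467328) = 0.84934656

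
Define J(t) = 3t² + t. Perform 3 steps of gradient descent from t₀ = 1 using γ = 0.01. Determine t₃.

0.802348

J′(t) = 6t + 1
t₁ = 1 − 0.01·7 = 0.93
t₂ = 0.93 − 0.01·6.58 = 0.8642
t₃ = 0.8642 − 0.01·6.1852 = 0.802348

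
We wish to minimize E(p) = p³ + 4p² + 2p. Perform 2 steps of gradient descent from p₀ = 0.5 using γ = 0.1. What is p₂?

E′(p) = 3p² + 8p + 2
p₁ = 0.5 − 0.1·6.75 = -0.175
p₂ = -0.175 − 0.1·0.691875 = -0.2441875

-0.2441875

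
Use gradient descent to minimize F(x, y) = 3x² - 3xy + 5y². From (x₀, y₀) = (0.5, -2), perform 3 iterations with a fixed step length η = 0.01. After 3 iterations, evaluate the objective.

∇F = (6x - 3y, -3x + 10y)
(x₁, y₁) = (0.5, -2) − 0.01·(9, -21.5) = (0.41, -1.785)
(x₂, y₂) = (0.41, -1.785) − 0.01·(7.815, -19.08) = (0.33185, -1.5942)
(x₃, y₃) = (0.33185, -1.5942) − 0.01·(6.7737, -16.93755) = (0.264113, -1.4248245)
F(0.264113, -1.4248245) = 11.48883532881375

11.48883532881375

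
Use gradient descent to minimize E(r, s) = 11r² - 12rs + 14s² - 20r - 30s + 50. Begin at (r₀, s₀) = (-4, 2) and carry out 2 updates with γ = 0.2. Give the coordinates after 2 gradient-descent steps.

∇E = (22r - 12s - 20, -12r + 28s - 30)
(r₁, s₁) = (-4, 2) − 0.2·(-132, 74) = (22.4, -12.8)
(r₂, s₂) = (22.4, -12.8) − 0.2·(626.4, -657.2) = (-102.88, 118.64)

(-102.88, 118.64)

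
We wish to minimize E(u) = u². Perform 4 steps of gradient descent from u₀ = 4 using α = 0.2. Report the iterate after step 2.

E′(u) = 2u
u₁ = 4 − 0.2·8 = 2.4
u₂ = 2.4 − 0.2·4.8 = 1.44

1.44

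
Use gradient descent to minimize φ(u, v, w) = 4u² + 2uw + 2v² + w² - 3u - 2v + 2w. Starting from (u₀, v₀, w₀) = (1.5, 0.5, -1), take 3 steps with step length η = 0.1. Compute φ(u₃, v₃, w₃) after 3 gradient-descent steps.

-3.479872

∇φ = (8u + 2w - 3, 4v - 2, 2u + 2w + 2)
(u₁, v₁, w₁) = (1.5, 0.5, -1) − 0.1·(7, 0, 3) = (0.8, 0.5, -1.3)
(u₂, v₂, w₂) = (0.8, 0.5, -1.3) − 0.1·(0.8, 0, 1) = (0.72, 0.5, -1.4)
(u₃, v₃, w₃) = (0.72, 0.5, -1.4) − 0.1·(-0.04, 0, 0.64) = (0.724, 0.5, -1.464)
φ(0.724, 0.5, -1.464) = -3.479872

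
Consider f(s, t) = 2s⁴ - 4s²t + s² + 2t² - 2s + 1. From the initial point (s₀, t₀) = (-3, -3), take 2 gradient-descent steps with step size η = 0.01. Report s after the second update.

-0.01113088

∇f = (8s³ - 8st + 2s - 2, -4s² + 4t)
Step 1: at (-3, -3), ∇f = (-296, -48) → (-3, -3) − 0.01·(-296, -48) = (-0.04, -2.52)
Step 2: at (-0.04, -2.52), ∇f = (-2.886912, -10.0864) → (-0.04, -2.52) − 0.01·(-2.886912, -10.0864) = (-0.01113088, -2.419136)
s = -0.01113088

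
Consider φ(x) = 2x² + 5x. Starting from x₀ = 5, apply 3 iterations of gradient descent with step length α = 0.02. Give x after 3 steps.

3.6168

φ′(x) = 4x + 5
Step 1: φ′(5) = 25; x₁ = 5 − 0.02·25 = 4.5
Step 2: φ′(4.5) = 23; x₂ = 4.5 − 0.02·23 = 4.04
Step 3: φ′(4.04) = 21.16; x₃ = 4.04 − 0.02·21.16 = 3.6168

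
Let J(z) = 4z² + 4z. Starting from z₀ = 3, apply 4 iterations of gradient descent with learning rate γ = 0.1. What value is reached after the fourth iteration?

-0.4944

J′(z) = 8z + 4
Step 1: J′(3) = 28; z₁ = 3 − 0.1·28 = 0.2
Step 2: J′(0.2) = 5.6; z₂ = 0.2 − 0.1·5.6 = -0.36
Step 3: J′(-0.36) = 1.12; z₃ = -0.36 − 0.1·1.12 = -0.472
Step 4: J′(-0.472) = 0.224; z₄ = -0.472 − 0.1·0.224 = -0.4944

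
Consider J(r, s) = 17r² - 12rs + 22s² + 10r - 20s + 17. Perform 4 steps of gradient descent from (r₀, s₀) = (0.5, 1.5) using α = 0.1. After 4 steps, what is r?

∇J = (34r - 12s + 10, -12r + 44s - 20)
Step 1: at (0.5, 1.5), ∇J = (9, 40) → (0.5, 1.5) − 0.1·(9, 40) = (-0.4, -2.5)
Step 2: at (-0.4, -2.5), ∇J = (26.4, -125.2) → (-0.4, -2.5) − 0.1·(26.4, -125.2) = (-3.04, 10.02)
Step 3: at (-3.04, 10.02), ∇J = (-213.6, 457.36) → (-3.04, 10.02) − 0.1·(-213.6, 457.36) = (18.32, -35.716)
Step 4: at (18.32, -35.716), ∇J = (1061.472, -1811.344) → (18.32, -35.716) − 0.1·(1061.472, -1811.344) = (-87.8272, 145.4184)
r = -87.8272

-87.8272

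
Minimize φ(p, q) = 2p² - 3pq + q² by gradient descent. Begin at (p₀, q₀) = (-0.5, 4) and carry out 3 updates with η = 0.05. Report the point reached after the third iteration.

(1.031375, 2.9855625)

∇φ = (4p - 3q, -3p + 2q)
Step 1: at (-0.5, 4), ∇φ = (-14, 9.5) → (-0.5, 4) − 0.05·(-14, 9.5) = (0.2, 3.525)
Step 2: at (0.2, 3.525), ∇φ = (-9.775, 6.45) → (0.2, 3.525) − 0.05·(-9.775, 6.45) = (0.68875, 3.2025)
Step 3: at (0.68875, 3.2025), ∇φ = (-6.8525, 4.33875) → (0.68875, 3.2025) − 0.05·(-6.8525, 4.33875) = (1.031375, 2.9855625)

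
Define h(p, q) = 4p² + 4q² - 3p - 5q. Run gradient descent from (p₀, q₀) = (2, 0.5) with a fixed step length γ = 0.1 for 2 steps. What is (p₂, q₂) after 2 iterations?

∇h = (8p - 3, 8q - 5)
Step 1: at (2, 0.5), ∇h = (13, -1) → (2, 0.5) − 0.1·(13, -1) = (0.7, 0.6)
Step 2: at (0.7, 0.6), ∇h = (2.6, -0.2) → (0.7, 0.6) − 0.1·(2.6, -0.2) = (0.44, 0.62)

(0.44, 0.62)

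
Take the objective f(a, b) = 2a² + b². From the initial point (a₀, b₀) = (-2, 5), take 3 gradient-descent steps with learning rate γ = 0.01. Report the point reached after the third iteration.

(-1.769472, 4.70596)

∇f = (4a, 2b)
(a₁, b₁) = (-2, 5) − 0.01·(-8, 10) = (-1.92, 4.9)
(a₂, b₂) = (-1.92, 4.9) − 0.01·(-7.68, 9.8) = (-1.8432, 4.802)
(a₃, b₃) = (-1.8432, 4.802) − 0.01·(-7.3728, 9.604) = (-1.769472, 4.70596)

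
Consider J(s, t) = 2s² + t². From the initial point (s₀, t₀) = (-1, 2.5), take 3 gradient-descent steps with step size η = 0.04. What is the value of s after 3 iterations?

-0.592704

∇J = (4s, 2t)
(s₁, t₁) = (-1, 2.5) − 0.04·(-4, 5) = (-0.84, 2.3)
(s₂, t₂) = (-0.84, 2.3) − 0.04·(-3.36, 4.6) = (-0.7056, 2.116)
(s₃, t₃) = (-0.7056, 2.116) − 0.04·(-2.8224, 4.232) = (-0.592704, 1.94672)
s = -0.592704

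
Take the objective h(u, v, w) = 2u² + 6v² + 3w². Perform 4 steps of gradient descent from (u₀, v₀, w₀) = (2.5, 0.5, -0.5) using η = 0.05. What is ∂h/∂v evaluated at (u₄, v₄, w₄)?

0.1536

∇h = (4u, 12v, 6w)
Step 1: at (2.5, 0.5, -0.5), ∇h = (10, 6, -3) → (2.5, 0.5, -0.5) − 0.05·(10, 6, -3) = (2, 0.2, -0.35)
Step 2: at (2, 0.2, -0.35), ∇h = (8, 2.4, -2.1) → (2, 0.2, -0.35) − 0.05·(8, 2.4, -2.1) = (1.6, 0.08, -0.245)
Step 3: at (1.6, 0.08, -0.245), ∇h = (6.4, 0.96, -1.47) → (1.6, 0.08, -0.245) − 0.05·(6.4, 0.96, -1.47) = (1.28, 0.032, -0.1715)
Step 4: at (1.28, 0.032, -0.1715), ∇h = (5.12, 0.384, -1.029) → (1.28, 0.032, -0.1715) − 0.05·(5.12, 0.384, -1.029) = (1.024, 0.0128, -0.12005)
∂h/∂v at (1.024, 0.0128, -0.12005) = 0.1536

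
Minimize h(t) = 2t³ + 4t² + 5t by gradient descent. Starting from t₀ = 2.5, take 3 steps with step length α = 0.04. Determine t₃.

-0.3456

h′(t) = 6t² + 8t + 5
Step 1: h′(2.5) = 62.5; t₁ = 2.5 − 0.04·62.5 = 0
Step 2: h′(0) = 5; t₂ = 0 − 0.04·5 = -0.2
Step 3: h′(-0.2) = 3.64; t₃ = -0.2 − 0.04·3.64 = -0.3456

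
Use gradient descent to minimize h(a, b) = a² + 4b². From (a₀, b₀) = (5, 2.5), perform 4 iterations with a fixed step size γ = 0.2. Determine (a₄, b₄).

∇h = (2a, 8b)
(a₁, b₁) = (5, 2.5) − 0.2·(10, 20) = (3, -1.5)
(a₂, b₂) = (3, -1.5) − 0.2·(6, -12) = (1.8, 0.9)
(a₃, b₃) = (1.8, 0.9) − 0.2·(3.6, 7.2) = (1.08, -0.54)
(a₄, b₄) = (1.08, -0.54) − 0.2·(2.16, -4.32) = (0.648, 0.324)

(0.648, 0.324)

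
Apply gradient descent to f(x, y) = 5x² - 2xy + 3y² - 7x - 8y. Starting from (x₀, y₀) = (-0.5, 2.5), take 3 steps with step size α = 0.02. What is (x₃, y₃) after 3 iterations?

(0.312992, 2.111488)

∇f = (10x - 2y - 7, -2x + 6y - 8)
(x₁, y₁) = (-0.5, 2.5) − 0.02·(-17, 8) = (-0.16, 2.34)
(x₂, y₂) = (-0.16, 2.34) − 0.02·(-13.28, 6.36) = (0.1056, 2.2128)
(x₃, y₃) = (0.1056, 2.2128) − 0.02·(-10.3696, 5.0656) = (0.312992, 2.111488)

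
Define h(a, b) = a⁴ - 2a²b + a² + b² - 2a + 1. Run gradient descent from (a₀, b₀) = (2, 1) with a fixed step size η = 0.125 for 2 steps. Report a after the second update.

-0.8046875

∇h = (4a³ - 4ab + 2a - 2, -2a² + 2b)
Step 1: at (2, 1), ∇h = (26, -6) → (2, 1) − 0.125·(26, -6) = (-1.25, 1.75)
Step 2: at (-1.25, 1.75), ∇h = (-3.5625, 0.375) → (-1.25, 1.75) − 0.125·(-3.5625, 0.375) = (-0.8046875, 1.703125)
a = -0.8046875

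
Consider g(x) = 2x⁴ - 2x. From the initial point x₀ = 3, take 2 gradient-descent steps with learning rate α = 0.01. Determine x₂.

0.82911552

g′(x) = 8x³ - 2
Step 1: g′(3) = 214; x₁ = 3 − 0.01·214 = 0.86
Step 2: g′(0.86) = 3.088448; x₂ = 0.86 − 0.01·3.088448 = 0.82911552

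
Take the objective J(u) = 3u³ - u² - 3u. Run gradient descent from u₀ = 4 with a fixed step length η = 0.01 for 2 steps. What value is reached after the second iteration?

J′(u) = 9u² - 2u - 3
u₁ = 4 − 0.01·133 = 2.67
u₂ = 2.67 − 0.01·55.8201 = 2.111799

2.111799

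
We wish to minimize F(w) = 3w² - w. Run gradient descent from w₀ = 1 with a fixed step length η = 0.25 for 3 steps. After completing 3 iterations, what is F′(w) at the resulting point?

-0.625

F′(w) = 6w - 1
w₁ = 1 − 0.25·5 = -0.25
w₂ = -0.25 − 0.25·(-2.5) = 0.375
w₃ = 0.375 − 0.25·1.25 = 0.0625
F′(w) at (0.0625) = -0.625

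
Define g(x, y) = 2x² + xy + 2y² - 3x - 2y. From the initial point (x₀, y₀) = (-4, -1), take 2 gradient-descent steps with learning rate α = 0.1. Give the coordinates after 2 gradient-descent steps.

(-0.9, 0.4)

∇g = (4x + y - 3, x + 4y - 2)
(x₁, y₁) = (-4, -1) − 0.1·(-20, -10) = (-2, 0)
(x₂, y₂) = (-2, 0) − 0.1·(-11, -4) = (-0.9, 0.4)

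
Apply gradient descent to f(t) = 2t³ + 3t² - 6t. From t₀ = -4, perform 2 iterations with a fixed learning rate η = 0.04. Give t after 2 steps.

f′(t) = 6t² + 6t - 6
Step 1: f′(-4) = 66; t₁ = -4 − 0.04·66 = -6.64
Step 2: f′(-6.64) = 218.6976; t₂ = -6.64 − 0.04·218.6976 = -15.387904

-15.387904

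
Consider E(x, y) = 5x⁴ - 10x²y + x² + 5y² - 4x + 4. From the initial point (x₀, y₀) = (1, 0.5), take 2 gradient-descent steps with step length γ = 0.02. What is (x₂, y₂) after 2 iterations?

(0.8509184, 0.62112)

∇E = (20x³ - 20xy + 2x - 4, -10x² + 10y)
(x₁, y₁) = (1, 0.5) − 0.02·(8, -5) = (0.84, 0.6)
(x₂, y₂) = (0.84, 0.6) − 0.02·(-0.54592, -1.056) = (0.8509184, 0.62112)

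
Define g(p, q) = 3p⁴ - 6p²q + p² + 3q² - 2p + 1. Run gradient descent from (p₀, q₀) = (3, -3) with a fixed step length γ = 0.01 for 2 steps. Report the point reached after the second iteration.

∇g = (12p³ - 12pq + 2p - 2, -6p² + 6q)
Step 1: at (3, -3), ∇g = (436, -72) → (3, -3) − 0.01·(436, -72) = (-1.36, -2.28)
Step 2: at (-1.36, -2.28), ∇g = (-72.115072, -24.7776) → (-1.36, -2.28) − 0.01·(-72.115072, -24.7776) = (-0.63884928, -2.032224)

(-0.63884928, -2.032224)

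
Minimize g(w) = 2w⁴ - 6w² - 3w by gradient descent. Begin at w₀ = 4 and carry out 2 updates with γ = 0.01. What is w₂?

-0.63504152

g′(w) = 8w³ - 12w - 3
w₁ = 4 − 0.01·461 = -0.61
w₂ = -0.61 − 0.01·2.504152 = -0.63504152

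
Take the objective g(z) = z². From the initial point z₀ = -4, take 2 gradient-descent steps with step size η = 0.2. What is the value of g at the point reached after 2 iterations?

2.0736

g′(z) = 2z
z₁ = -4 − 0.2·(-8) = -2.4
z₂ = -2.4 − 0.2·(-4.8) = -1.44
g(-1.44) = 2.0736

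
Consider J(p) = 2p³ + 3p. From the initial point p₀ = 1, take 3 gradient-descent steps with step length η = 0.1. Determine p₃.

-0.5314616

J′(p) = 6p² + 3
p₁ = 1 − 0.1·9 = 0.1
p₂ = 0.1 − 0.1·3.06 = -0.206
p₃ = -0.206 − 0.1·3.254616 = -0.5314616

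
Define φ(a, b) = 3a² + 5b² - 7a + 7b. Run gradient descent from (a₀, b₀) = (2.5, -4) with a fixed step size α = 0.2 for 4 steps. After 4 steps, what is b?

-4

∇φ = (6a - 7, 10b + 7)
(a₁, b₁) = (2.5, -4) − 0.2·(8, -33) = (0.9, 2.6)
(a₂, b₂) = (0.9, 2.6) − 0.2·(-1.6, 33) = (1.22, -4)
(a₃, b₃) = (1.22, -4) − 0.2·(0.32, -33) = (1.156, 2.6)
(a₄, b₄) = (1.156, 2.6) − 0.2·(-0.064, 33) = (1.1688, -4)
b = -4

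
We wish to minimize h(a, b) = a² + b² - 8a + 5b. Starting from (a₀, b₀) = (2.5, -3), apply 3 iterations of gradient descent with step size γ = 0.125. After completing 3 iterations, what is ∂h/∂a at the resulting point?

∇h = (2a - 8, 2b + 5)
(a₁, b₁) = (2.5, -3) − 0.125·(-3, -1) = (2.875, -2.875)
(a₂, b₂) = (2.875, -2.875) − 0.125·(-2.25, -0.75) = (3.15625, -2.78125)
(a₃, b₃) = (3.15625, -2.78125) − 0.125·(-1.6875, -0.5625) = (3.3671875, -2.7109375)
∂h/∂a at (3.3671875, -2.7109375) = -1.265625

-1.265625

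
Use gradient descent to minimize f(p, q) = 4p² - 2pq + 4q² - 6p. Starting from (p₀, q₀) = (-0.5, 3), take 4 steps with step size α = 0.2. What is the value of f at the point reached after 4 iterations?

∇f = (8p - 2q - 6, -2p + 8q)
(p₁, q₁) = (-0.5, 3) − 0.2·(-16, 25) = (2.7, -2)
(p₂, q₂) = (2.7, -2) − 0.2·(19.6, -21.4) = (-1.22, 2.28)
(p₃, q₃) = (-1.22, 2.28) − 0.2·(-20.32, 20.68) = (2.844, -1.856)
(p₄, q₄) = (2.844, -1.856) − 0.2·(20.464, -20.536) = (-1.2488, 2.2512)
f(-1.2488, 2.2512) = 39.62500864

39.62500864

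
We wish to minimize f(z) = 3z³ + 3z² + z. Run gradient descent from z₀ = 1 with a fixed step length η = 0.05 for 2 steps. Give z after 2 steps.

f′(z) = 9z² + 6z + 1
z₁ = 1 − 0.05·16 = 0.2
z₂ = 0.2 − 0.05·2.56 = 0.072

0.072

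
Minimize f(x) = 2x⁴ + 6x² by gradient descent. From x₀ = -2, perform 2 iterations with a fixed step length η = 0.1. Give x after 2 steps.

-252.9056

f′(x) = 8x³ + 12x
Step 1: f′(-2) = -88; x₁ = -2 − 0.1·(-88) = 6.8
Step 2: f′(6.8) = 2597.056; x₂ = 6.8 − 0.1·2597.056 = -252.9056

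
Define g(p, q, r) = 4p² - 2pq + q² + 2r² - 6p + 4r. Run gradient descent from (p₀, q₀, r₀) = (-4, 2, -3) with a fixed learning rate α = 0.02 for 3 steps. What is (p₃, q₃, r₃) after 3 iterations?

∇g = (8p - 2q - 6, -2p + 2q, 4r + 4)
(p₁, q₁, r₁) = (-4, 2, -3) − 0.02·(-42, 12, -8) = (-3.16, 1.76, -2.84)
(p₂, q₂, r₂) = (-3.16, 1.76, -2.84) − 0.02·(-34.8, 9.84, -7.36) = (-2.464, 1.5632, -2.6928)
(p₃, q₃, r₃) = (-2.464, 1.5632, -2.6928) − 0.02·(-28.8384, 8.0544, -6.7712) = (-1.887232, 1.402112, -2.557376)

(-1.887232, 1.402112, -2.557376)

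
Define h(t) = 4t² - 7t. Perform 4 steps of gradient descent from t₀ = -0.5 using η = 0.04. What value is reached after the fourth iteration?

0.58100608

h′(t) = 8t - 7
t₁ = -0.5 − 0.04·(-11) = -0.06
t₂ = -0.06 − 0.04·(-7.48) = 0.2392
t₃ = 0.2392 − 0.04·(-5.0864) = 0.442656
t₄ = 0.442656 − 0.04·(-3.458752) = 0.58100608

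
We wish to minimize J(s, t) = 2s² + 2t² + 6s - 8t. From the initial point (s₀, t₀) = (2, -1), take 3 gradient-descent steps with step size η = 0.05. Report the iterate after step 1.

∇J = (4s + 6, 4t - 8)
(s₁, t₁) = (2, -1) − 0.05·(14, -12) = (1.3, -0.4)

(1.3, -0.4)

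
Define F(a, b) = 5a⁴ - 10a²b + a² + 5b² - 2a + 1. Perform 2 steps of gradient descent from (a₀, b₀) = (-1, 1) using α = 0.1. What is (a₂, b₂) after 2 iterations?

(-1.048, 0.36)

∇F = (20a³ - 20ab + 2a - 2, -10a² + 10b)
Step 1: at (-1, 1), ∇F = (-4, 0) → (-1, 1) − 0.1·(-4, 0) = (-0.6, 1)
Step 2: at (-0.6, 1), ∇F = (4.48, 6.4) → (-0.6, 1) − 0.1·(4.48, 6.4) = (-1.048, 0.36)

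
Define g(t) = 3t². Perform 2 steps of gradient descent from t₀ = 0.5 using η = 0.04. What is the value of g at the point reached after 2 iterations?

0.25021632

g′(t) = 6t
t₁ = 0.5 − 0.04·3 = 0.38
t₂ = 0.38 − 0.04·2.28 = 0.2888
g(0.2888) = 0.25021632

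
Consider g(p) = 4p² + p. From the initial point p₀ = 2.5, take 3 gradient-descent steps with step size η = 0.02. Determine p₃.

g′(p) = 8p + 1
p₁ = 2.5 − 0.02·21 = 2.08
p₂ = 2.08 − 0.02·17.64 = 1.7272
p₃ = 1.7272 − 0.02·14.8176 = 1.430848

1.430848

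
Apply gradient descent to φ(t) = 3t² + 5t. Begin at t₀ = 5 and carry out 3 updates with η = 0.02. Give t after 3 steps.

φ′(t) = 6t + 5
Step 1: φ′(5) = 35; t₁ = 5 − 0.02·35 = 4.3
Step 2: φ′(4.3) = 30.8; t₂ = 4.3 − 0.02·30.8 = 3.684
Step 3: φ′(3.684) = 27.104; t₃ = 3.684 − 0.02·27.104 = 3.14192

3.14192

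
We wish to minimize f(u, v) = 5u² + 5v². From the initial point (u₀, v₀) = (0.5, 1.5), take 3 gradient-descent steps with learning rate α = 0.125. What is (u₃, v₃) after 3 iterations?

∇f = (10u, 10v)
(u₁, v₁) = (0.5, 1.5) − 0.125·(5, 15) = (-0.125, -0.375)
(u₂, v₂) = (-0.125, -0.375) − 0.125·(-1.25, -3.75) = (0.03125, 0.09375)
(u₃, v₃) = (0.03125, 0.09375) − 0.125·(0.3125, 0.9375) = (-0.0078125, -0.0234375)

(-0.0078125, -0.0234375)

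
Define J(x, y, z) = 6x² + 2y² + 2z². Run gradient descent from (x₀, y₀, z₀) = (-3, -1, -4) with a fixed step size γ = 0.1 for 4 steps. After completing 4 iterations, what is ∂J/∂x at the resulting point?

∇J = (12x, 4y, 4z)
(x₁, y₁, z₁) = (-3, -1, -4) − 0.1·(-36, -4, -16) = (0.6, -0.6, -2.4)
(x₂, y₂, z₂) = (0.6, -0.6, -2.4) − 0.1·(7.2, -2.4, -9.6) = (-0.12, -0.36, -1.44)
(x₃, y₃, z₃) = (-0.12, -0.36, -1.44) − 0.1·(-1.44, -1.44, -5.76) = (0.024, -0.216, -0.864)
(x₄, y₄, z₄) = (0.024, -0.216, -0.864) − 0.1·(0.288, -0.864, -3.456) = (-0.0048, -0.1296, -0.5184)
∂J/∂x at (-0.0048, -0.1296, -0.5184) = -0.0576

-0.0576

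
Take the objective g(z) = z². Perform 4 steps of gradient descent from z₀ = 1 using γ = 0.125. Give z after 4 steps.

g′(z) = 2z
Step 1: g′(1) = 2; z₁ = 1 − 0.125·2 = 0.75
Step 2: g′(0.75) = 1.5; z₂ = 0.75 − 0.125·1.5 = 0.5625
Step 3: g′(0.5625) = 1.125; z₃ = 0.5625 − 0.125·1.125 = 0.421875
Step 4: g′(0.421875) = 0.84375; z₄ = 0.421875 − 0.125·0.84375 = 0.31640625

0.31640625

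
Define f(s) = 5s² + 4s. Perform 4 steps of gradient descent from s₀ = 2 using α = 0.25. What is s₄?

11.75

f′(s) = 10s + 4
Step 1: f′(2) = 24; s₁ = 2 − 0.25·24 = -4
Step 2: f′(-4) = -36; s₂ = -4 − 0.25·(-36) = 5
Step 3: f′(5) = 54; s₃ = 5 − 0.25·54 = -8.5
Step 4: f′(-8.5) = -81; s₄ = -8.5 − 0.25·(-81) = 11.75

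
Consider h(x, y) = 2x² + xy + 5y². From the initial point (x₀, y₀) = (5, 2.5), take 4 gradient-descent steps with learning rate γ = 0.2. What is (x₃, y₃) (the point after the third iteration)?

(-0.52, -3.56)

∇h = (4x + y, x + 10y)
Step 1: at (5, 2.5), ∇h = (22.5, 30) → (5, 2.5) − 0.2·(22.5, 30) = (0.5, -3.5)
Step 2: at (0.5, -3.5), ∇h = (-1.5, -34.5) → (0.5, -3.5) − 0.2·(-1.5, -34.5) = (0.8, 3.4)
Step 3: at (0.8, 3.4), ∇h = (6.6, 34.8) → (0.8, 3.4) − 0.2·(6.6, 34.8) = (-0.52, -3.56)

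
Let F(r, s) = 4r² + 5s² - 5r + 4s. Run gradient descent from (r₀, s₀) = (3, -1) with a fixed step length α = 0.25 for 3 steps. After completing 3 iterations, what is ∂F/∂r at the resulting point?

-19

∇F = (8r - 5, 10s + 4)
(r₁, s₁) = (3, -1) − 0.25·(19, -6) = (-1.75, 0.5)
(r₂, s₂) = (-1.75, 0.5) − 0.25·(-19, 9) = (3, -1.75)
(r₃, s₃) = (3, -1.75) − 0.25·(19, -13.5) = (-1.75, 1.625)
∂F/∂r at (-1.75, 1.625) = -19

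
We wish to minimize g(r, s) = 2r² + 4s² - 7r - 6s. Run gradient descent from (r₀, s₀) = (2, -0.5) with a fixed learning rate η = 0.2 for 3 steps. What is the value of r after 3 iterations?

∇g = (4r - 7, 8s - 6)
(r₁, s₁) = (2, -0.5) − 0.2·(1, -10) = (1.8, 1.5)
(r₂, s₂) = (1.8, 1.5) − 0.2·(0.2, 6) = (1.76, 0.3)
(r₃, s₃) = (1.76, 0.3) − 0.2·(0.04, -3.6) = (1.752, 1.02)
r = 1.752

1.752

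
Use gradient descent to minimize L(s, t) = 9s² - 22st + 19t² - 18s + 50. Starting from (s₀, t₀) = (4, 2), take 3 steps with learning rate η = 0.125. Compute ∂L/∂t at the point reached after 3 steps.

∇L = (18s - 22t - 18, -22s + 38t)
(s₁, t₁) = (4, 2) − 0.125·(10, -12) = (2.75, 3.5)
(s₂, t₂) = (2.75, 3.5) − 0.125·(-45.5, 72.5) = (8.4375, -5.5625)
(s₃, t₃) = (8.4375, -5.5625) − 0.125·(256.25, -397) = (-23.59375, 44.0625)
∂L/∂t at (-23.59375, 44.0625) = 2193.4375

2193.4375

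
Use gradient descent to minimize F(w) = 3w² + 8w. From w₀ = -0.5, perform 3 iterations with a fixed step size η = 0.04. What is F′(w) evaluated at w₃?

2.19488

F′(w) = 6w + 8
w₁ = -0.5 − 0.04·5 = -0.7
w₂ = -0.7 − 0.04·3.8 = -0.852
w₃ = -0.852 − 0.04·2.888 = -0.96752
F′(w) at (-0.96752) = 2.19488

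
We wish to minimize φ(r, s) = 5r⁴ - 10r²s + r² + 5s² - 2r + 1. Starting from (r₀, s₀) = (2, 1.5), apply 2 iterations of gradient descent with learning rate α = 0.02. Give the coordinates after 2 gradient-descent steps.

∇φ = (20r³ - 20rs + 2r - 2, -10r² + 10s)
(r₁, s₁) = (2, 1.5) − 0.02·(102, -25) = (-0.04, 2)
(r₂, s₂) = (-0.04, 2) − 0.02·(-0.48128, 19.984) = (-0.0303744, 1.60032)

(-0.0303744, 1.60032)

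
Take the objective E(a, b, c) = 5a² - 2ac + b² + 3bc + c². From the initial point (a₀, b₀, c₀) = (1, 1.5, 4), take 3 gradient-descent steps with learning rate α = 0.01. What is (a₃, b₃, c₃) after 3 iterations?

∇E = (10a - 2c, 2b + 3c, -2a + 3b + 2c)
Step 1: at (1, 1.5, 4), ∇E = (2, 15, 10.5) → (1, 1.5, 4) − 0.01·(2, 15, 10.5) = (0.98, 1.35, 3.895)
Step 2: at (0.98, 1.35, 3.895), ∇E = (2.01, 14.385, 9.88) → (0.98, 1.35, 3.895) − 0.01·(2.01, 14.385, 9.88) = (0.9599, 1.20615, 3.7962)
Step 3: at (0.9599, 1.20615, 3.7962), ∇E = (2.0066, 13.8009, 9.29105) → (0.9599, 1.20615, 3.7962) − 0.01·(2.0066, 13.8009, 9.29105) = (0.939834, 1.068141, 3.7032895)

(0.939834, 1.068141, 3.7032895)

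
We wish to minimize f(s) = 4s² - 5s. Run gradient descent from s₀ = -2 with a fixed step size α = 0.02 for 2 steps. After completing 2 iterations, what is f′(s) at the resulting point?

f′(s) = 8s - 5
Step 1: f′(-2) = -21; s₁ = -2 − 0.02·(-21) = -1.58
Step 2: f′(-1.58) = -17.64; s₂ = -1.58 − 0.02·(-17.64) = -1.2272
f′(s) at (-1.2272) = -14.8176

-14.8176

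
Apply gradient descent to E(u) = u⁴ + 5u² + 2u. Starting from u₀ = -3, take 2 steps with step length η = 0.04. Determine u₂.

E′(u) = 4u³ + 10u + 2
Step 1: E′(-3) = -136; u₁ = -3 − 0.04·(-136) = 2.44
Step 2: E′(2.44) = 84.507136; u₂ = 2.44 − 0.04·84.507136 = -0.94028544

-0.94028544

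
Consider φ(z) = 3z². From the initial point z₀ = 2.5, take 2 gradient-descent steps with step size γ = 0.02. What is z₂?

φ′(z) = 6z
z₁ = 2.5 − 0.02·15 = 2.2
z₂ = 2.2 − 0.02·13.2 = 1.936

1.936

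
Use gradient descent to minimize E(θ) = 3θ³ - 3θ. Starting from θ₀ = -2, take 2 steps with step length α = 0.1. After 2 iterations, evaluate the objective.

E′(θ) = 9θ² - 3
θ₁ = -2 − 0.1·33 = -5.3
θ₂ = -5.3 − 0.1·249.81 = -30.281
E(-30.281) = -83206.643034123

-83206.643034123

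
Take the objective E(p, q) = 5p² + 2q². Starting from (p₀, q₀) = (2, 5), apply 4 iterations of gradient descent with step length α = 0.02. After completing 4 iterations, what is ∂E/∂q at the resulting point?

14.3278592

∇E = (10p, 4q)
Step 1: at (2, 5), ∇E = (20, 20) → (2, 5) − 0.02·(20, 20) = (1.6, 4.6)
Step 2: at (1.6, 4.6), ∇E = (16, 18.4) → (1.6, 4.6) − 0.02·(16, 18.4) = (1.28, 4.232)
Step 3: at (1.28, 4.232), ∇E = (12.8, 16.928) → (1.28, 4.232) − 0.02·(12.8, 16.928) = (1.024, 3.89344)
Step 4: at (1.024, 3.89344), ∇E = (10.24, 15.57376) → (1.024, 3.89344) − 0.02·(10.24, 15.57376) = (0.8192, 3.5819648)
∂E/∂q at (0.8192, 3.5819648) = 14.3278592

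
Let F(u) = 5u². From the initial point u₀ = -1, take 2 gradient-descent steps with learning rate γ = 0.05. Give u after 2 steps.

F′(u) = 10u
Step 1: F′(-1) = -10; u₁ = -1 − 0.05·(-10) = -0.5
Step 2: F′(-0.5) = -5; u₂ = -0.5 − 0.05·(-5) = -0.25

-0.25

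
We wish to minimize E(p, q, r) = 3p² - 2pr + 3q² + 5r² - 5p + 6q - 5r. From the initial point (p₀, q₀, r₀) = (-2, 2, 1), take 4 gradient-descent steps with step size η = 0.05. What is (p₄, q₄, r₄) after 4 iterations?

(0.2854, -0.2797, 0.4576)

∇E = (6p - 2r - 5, 6q + 6, -2p + 10r - 5)
Step 1: at (-2, 2, 1), ∇E = (-19, 18, 9) → (-2, 2, 1) − 0.05·(-19, 18, 9) = (-1.05, 1.1, 0.55)
Step 2: at (-1.05, 1.1, 0.55), ∇E = (-12.4, 12.6, 2.6) → (-1.05, 1.1, 0.55) − 0.05·(-12.4, 12.6, 2.6) = (-0.43, 0.47, 0.42)
Step 3: at (-0.43, 0.47, 0.42), ∇E = (-8.42, 8.82, 0.06) → (-0.43, 0.47, 0.42) − 0.05·(-8.42, 8.82, 0.06) = (-0.009, 0.029, 0.417)
Step 4: at (-0.009, 0.029, 0.417), ∇E = (-5.888, 6.174, -0.812) → (-0.009, 0.029, 0.417) − 0.05·(-5.888, 6.174, -0.812) = (0.2854, -0.2797, 0.4576)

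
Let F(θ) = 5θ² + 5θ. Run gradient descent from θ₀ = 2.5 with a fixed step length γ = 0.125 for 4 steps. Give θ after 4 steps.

-0.48828125

F′(θ) = 10θ + 5
θ₁ = 2.5 − 0.125·30 = -1.25
θ₂ = -1.25 − 0.125·(-7.5) = -0.3125
θ₃ = -0.3125 − 0.125·1.875 = -0.546875
θ₄ = -0.546875 − 0.125·(-0.46875) = -0.48828125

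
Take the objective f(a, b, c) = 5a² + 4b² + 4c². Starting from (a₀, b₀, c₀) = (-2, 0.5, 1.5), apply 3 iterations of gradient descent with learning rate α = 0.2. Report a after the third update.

2

∇f = (10a, 8b, 8c)
(a₁, b₁, c₁) = (-2, 0.5, 1.5) − 0.2·(-20, 4, 12) = (2, -0.3, -0.9)
(a₂, b₂, c₂) = (2, -0.3, -0.9) − 0.2·(20, -2.4, -7.2) = (-2, 0.18, 0.54)
(a₃, b₃, c₃) = (-2, 0.18, 0.54) − 0.2·(-20, 1.44, 4.32) = (2, -0.108, -0.324)
a = 2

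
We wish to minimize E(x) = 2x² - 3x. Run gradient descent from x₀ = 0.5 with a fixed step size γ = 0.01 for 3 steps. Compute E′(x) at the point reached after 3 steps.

E′(x) = 4x - 3
x₁ = 0.5 − 0.01·(-1) = 0.51
x₂ = 0.51 − 0.01·(-0.96) = 0.5196
x₃ = 0.5196 − 0.01·(-0.9216) = 0.528816
E′(x) at (0.528816) = -0.884736

-0.884736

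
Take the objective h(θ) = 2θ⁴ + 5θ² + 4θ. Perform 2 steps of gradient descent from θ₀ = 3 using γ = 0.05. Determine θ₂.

h′(θ) = 8θ³ + 10θ + 4
Step 1: h′(3) = 250; θ₁ = 3 − 0.05·250 = -9.5
Step 2: h′(-9.5) = -6950; θ₂ = -9.5 − 0.05·(-6950) = 338

338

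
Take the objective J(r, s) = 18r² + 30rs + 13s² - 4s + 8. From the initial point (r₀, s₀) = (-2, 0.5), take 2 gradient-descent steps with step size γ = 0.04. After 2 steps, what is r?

∇J = (36r + 30s, 30r + 26s - 4)
Step 1: at (-2, 0.5), ∇J = (-57, -51) → (-2, 0.5) − 0.04·(-57, -51) = (0.28, 2.54)
Step 2: at (0.28, 2.54), ∇J = (86.28, 70.44) → (0.28, 2.54) − 0.04·(86.28, 70.44) = (-3.1712, -0.2776)
r = -3.1712

-3.1712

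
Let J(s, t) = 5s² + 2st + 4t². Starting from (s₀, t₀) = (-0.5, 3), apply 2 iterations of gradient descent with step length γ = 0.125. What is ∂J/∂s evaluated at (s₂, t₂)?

1.5625

∇J = (10s + 2t, 2s + 8t)
Step 1: at (-0.5, 3), ∇J = (1, 23) → (-0.5, 3) − 0.125·(1, 23) = (-0.625, 0.125)
Step 2: at (-0.625, 0.125), ∇J = (-6, -0.25) → (-0.625, 0.125) − 0.125·(-6, -0.25) = (0.125, 0.15625)
∂J/∂s at (0.125, 0.15625) = 1.5625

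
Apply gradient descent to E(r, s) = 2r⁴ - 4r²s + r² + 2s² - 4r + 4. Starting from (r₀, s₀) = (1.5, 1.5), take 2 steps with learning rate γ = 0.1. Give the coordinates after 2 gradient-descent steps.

∇E = (8r³ - 8rs + 2r - 4, -4r² + 4s)
Step 1: at (1.5, 1.5), ∇E = (8, -3) → (1.5, 1.5) − 0.1·(8, -3) = (0.7, 1.8)
Step 2: at (0.7, 1.8), ∇E = (-9.936, 5.24) → (0.7, 1.8) − 0.1·(-9.936, 5.24) = (1.6936, 1.276)

(1.6936, 1.276)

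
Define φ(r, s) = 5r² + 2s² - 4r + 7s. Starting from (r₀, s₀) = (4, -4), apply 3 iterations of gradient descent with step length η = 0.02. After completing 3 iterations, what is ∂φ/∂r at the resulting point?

∇φ = (10r - 4, 4s + 7)
Step 1: at (4, -4), ∇φ = (36, -9) → (4, -4) − 0.02·(36, -9) = (3.28, -3.82)
Step 2: at (3.28, -3.82), ∇φ = (28.8, -8.28) → (3.28, -3.82) − 0.02·(28.8, -8.28) = (2.704, -3.6544)
Step 3: at (2.704, -3.6544), ∇φ = (23.04, -7.6176) → (2.704, -3.6544) − 0.02·(23.04, -7.6176) = (2.2432, -3.502048)
∂φ/∂r at (2.2432, -3.502048) = 18.432

18.432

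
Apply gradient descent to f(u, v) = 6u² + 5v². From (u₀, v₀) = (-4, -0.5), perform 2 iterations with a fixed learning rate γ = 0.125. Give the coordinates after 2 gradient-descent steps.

(-1, -0.03125)

∇f = (12u, 10v)
Step 1: at (-4, -0.5), ∇f = (-48, -5) → (-4, -0.5) − 0.125·(-48, -5) = (2, 0.125)
Step 2: at (2, 0.125), ∇f = (24, 1.25) → (2, 0.125) − 0.125·(24, 1.25) = (-1, -0.03125)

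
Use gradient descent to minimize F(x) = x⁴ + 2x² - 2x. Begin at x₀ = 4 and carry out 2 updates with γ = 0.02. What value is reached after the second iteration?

-1.02848

F′(x) = 4x³ + 4x - 2
Step 1: F′(4) = 270; x₁ = 4 − 0.02·270 = -1.4
Step 2: F′(-1.4) = -18.576; x₂ = -1.4 − 0.02·(-18.576) = -1.02848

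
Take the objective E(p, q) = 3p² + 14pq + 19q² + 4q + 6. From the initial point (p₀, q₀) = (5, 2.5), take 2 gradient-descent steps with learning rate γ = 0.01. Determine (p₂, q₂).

∇E = (6p + 14q, 14p + 38q + 4)
Step 1: at (5, 2.5), ∇E = (65, 169) → (5, 2.5) − 0.01·(65, 169) = (4.35, 0.81)
Step 2: at (4.35, 0.81), ∇E = (37.44, 95.68) → (4.35, 0.81) − 0.01·(37.44, 95.68) = (3.9756, -0.1468)

(3.9756, -0.1468)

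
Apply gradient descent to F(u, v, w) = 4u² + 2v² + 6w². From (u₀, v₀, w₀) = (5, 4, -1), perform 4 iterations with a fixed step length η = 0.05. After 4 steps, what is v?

∇F = (8u, 4v, 12w)
(u₁, v₁, w₁) = (5, 4, -1) − 0.05·(40, 16, -12) = (3, 3.2, -0.4)
(u₂, v₂, w₂) = (3, 3.2, -0.4) − 0.05·(24, 12.8, -4.8) = (1.8, 2.56, -0.16)
(u₃, v₃, w₃) = (1.8, 2.56, -0.16) − 0.05·(14.4, 10.24, -1.92) = (1.08, 2.048, -0.064)
(u₄, v₄, w₄) = (1.08, 2.048, -0.064) − 0.05·(8.64, 8.192, -0.768) = (0.648, 1.6384, -0.0256)
v = 1.6384

1.6384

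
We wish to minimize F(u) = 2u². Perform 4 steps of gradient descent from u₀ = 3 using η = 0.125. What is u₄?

F′(u) = 4u
Step 1: F′(3) = 12; u₁ = 3 − 0.125·12 = 1.5
Step 2: F′(1.5) = 6; u₂ = 1.5 − 0.125·6 = 0.75
Step 3: F′(0.75) = 3; u₃ = 0.75 − 0.125·3 = 0.375
Step 4: F′(0.375) = 1.5; u₄ = 0.375 − 0.125·1.5 = 0.1875

0.1875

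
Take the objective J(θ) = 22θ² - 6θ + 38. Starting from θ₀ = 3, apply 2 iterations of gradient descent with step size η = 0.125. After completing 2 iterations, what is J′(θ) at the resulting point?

2551.5

J′(θ) = 44θ - 6
θ₁ = 3 − 0.125·126 = -12.75
θ₂ = -12.75 − 0.125·(-567) = 58.125
J′(θ) at (58.125) = 2551.5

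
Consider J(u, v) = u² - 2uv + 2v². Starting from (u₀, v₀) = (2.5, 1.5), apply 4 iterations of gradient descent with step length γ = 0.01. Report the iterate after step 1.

∇J = (2u - 2v, -2u + 4v)
Step 1: at (2.5, 1.5), ∇J = (2, 1) → (2.5, 1.5) − 0.01·(2, 1) = (2.48, 1.49)

(2.48, 1.49)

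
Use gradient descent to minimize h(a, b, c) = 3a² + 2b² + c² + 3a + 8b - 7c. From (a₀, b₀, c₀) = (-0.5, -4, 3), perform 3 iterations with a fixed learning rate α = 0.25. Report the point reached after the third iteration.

∇h = (6a + 3, 4b + 8, 2c - 7)
Step 1: at (-0.5, -4, 3), ∇h = (0, -8, -1) → (-0.5, -4, 3) − 0.25·(0, -8, -1) = (-0.5, -2, 3.25)
Step 2: at (-0.5, -2, 3.25), ∇h = (0, 0, -0.5) → (-0.5, -2, 3.25) − 0.25·(0, 0, -0.5) = (-0.5, -2, 3.375)
Step 3: at (-0.5, -2, 3.375), ∇h = (0, 0, -0.25) → (-0.5, -2, 3.375) − 0.25·(0, 0, -0.25) = (-0.5, -2, 3.4375)

(-0.5, -2, 3.4375)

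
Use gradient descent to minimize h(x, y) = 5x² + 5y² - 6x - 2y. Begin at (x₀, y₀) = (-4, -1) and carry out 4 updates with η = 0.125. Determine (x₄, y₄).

(0.58203125, 0.1953125)

∇h = (10x - 6, 10y - 2)
Step 1: at (-4, -1), ∇h = (-46, -12) → (-4, -1) − 0.125·(-46, -12) = (1.75, 0.5)
Step 2: at (1.75, 0.5), ∇h = (11.5, 3) → (1.75, 0.5) − 0.125·(11.5, 3) = (0.3125, 0.125)
Step 3: at (0.3125, 0.125), ∇h = (-2.875, -0.75) → (0.3125, 0.125) − 0.125·(-2.875, -0.75) = (0.671875, 0.21875)
Step 4: at (0.671875, 0.21875), ∇h = (0.71875, 0.1875) → (0.671875, 0.21875) − 0.125·(0.71875, 0.1875) = (0.58203125, 0.1953125)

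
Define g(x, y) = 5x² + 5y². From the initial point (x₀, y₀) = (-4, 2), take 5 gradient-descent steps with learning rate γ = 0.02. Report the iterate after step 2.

∇g = (10x, 10y)
(x₁, y₁) = (-4, 2) − 0.02·(-40, 20) = (-3.2, 1.6)
(x₂, y₂) = (-3.2, 1.6) − 0.02·(-32, 16) = (-2.56, 1.28)

(-2.56, 1.28)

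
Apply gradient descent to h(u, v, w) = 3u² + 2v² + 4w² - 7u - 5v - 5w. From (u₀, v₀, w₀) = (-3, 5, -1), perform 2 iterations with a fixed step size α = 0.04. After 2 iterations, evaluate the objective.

∇h = (6u - 7, 4v - 5, 8w - 5)
Step 1: at (-3, 5, -1), ∇h = (-25, 15, -13) → (-3, 5, -1) − 0.04·(-25, 15, -13) = (-2, 4.4, -0.48)
Step 2: at (-2, 4.4, -0.48), ∇h = (-19, 12.6, -8.84) → (-2, 4.4, -0.48) − 0.04·(-19, 12.6, -8.84) = (-1.24, 3.896, -0.1264)
h(-1.24, 3.896, -0.1264) = 24.86633984

24.86633984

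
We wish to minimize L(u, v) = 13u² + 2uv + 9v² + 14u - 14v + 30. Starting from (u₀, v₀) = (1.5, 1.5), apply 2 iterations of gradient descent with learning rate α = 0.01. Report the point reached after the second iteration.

(0.5288, 1.22)

∇L = (26u + 2v + 14, 2u + 18v - 14)
(u₁, v₁) = (1.5, 1.5) − 0.01·(56, 16) = (0.94, 1.34)
(u₂, v₂) = (0.94, 1.34) − 0.01·(41.12, 12) = (0.5288, 1.22)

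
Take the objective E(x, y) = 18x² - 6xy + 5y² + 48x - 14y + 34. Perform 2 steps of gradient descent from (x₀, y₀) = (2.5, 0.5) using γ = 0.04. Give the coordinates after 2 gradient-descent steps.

(-0.2936, 0.74)

∇E = (36x - 6y + 48, -6x + 10y - 14)
Step 1: at (2.5, 0.5), ∇E = (135, -24) → (2.5, 0.5) − 0.04·(135, -24) = (-2.9, 1.46)
Step 2: at (-2.9, 1.46), ∇E = (-65.16, 18) → (-2.9, 1.46) − 0.04·(-65.16, 18) = (-0.2936, 0.74)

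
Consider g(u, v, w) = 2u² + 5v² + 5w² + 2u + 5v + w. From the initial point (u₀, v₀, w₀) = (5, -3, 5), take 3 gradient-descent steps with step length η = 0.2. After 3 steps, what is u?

-0.456

∇g = (4u + 2, 10v + 5, 10w + 1)
Step 1: at (5, -3, 5), ∇g = (22, -25, 51) → (5, -3, 5) − 0.2·(22, -25, 51) = (0.6, 2, -5.2)
Step 2: at (0.6, 2, -5.2), ∇g = (4.4, 25, -51) → (0.6, 2, -5.2) − 0.2·(4.4, 25, -51) = (-0.28, -3, 5)
Step 3: at (-0.28, -3, 5), ∇g = (0.88, -25, 51) → (-0.28, -3, 5) − 0.2·(0.88, -25, 51) = (-0.456, 2, -5.2)
u = -0.456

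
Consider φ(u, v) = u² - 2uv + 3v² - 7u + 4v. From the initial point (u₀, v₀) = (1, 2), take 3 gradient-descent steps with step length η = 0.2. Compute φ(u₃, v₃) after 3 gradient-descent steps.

-12.575872

∇φ = (2u - 2v - 7, -2u + 6v + 4)
(u₁, v₁) = (1, 2) − 0.2·(-9, 14) = (2.8, -0.8)
(u₂, v₂) = (2.8, -0.8) − 0.2·(0.2, -6.4) = (2.76, 0.48)
(u₃, v₃) = (2.76, 0.48) − 0.2·(-2.44, 1.36) = (3.248, 0.208)
φ(3.248, 0.208) = -12.575872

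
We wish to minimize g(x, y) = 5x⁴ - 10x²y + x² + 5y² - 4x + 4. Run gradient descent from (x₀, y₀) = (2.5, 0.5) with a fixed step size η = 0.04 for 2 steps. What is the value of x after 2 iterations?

562.6042112

∇g = (20x³ - 20xy + 2x - 4, -10x² + 10y)
Step 1: at (2.5, 0.5), ∇g = (288.5, -57.5) → (2.5, 0.5) − 0.04·(288.5, -57.5) = (-9.04, 2.8)
Step 2: at (-9.04, 2.8), ∇g = (-14291.10528, -789.216) → (-9.04, 2.8) − 0.04·(-14291.10528, -789.216) = (562.6042112, 34.36864)
x = 562.6042112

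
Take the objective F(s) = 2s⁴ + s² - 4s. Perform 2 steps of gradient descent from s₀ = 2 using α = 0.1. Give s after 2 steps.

F′(s) = 8s³ + 2s - 4
Step 1: F′(2) = 64; s₁ = 2 − 0.1·64 = -4.4
Step 2: F′(-4.4) = -694.272; s₂ = -4.4 − 0.1·(-694.272) = 65.0272

65.0272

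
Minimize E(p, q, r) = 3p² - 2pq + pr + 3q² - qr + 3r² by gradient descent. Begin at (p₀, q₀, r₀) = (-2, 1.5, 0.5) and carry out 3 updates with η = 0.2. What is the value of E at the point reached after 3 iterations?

2.92424

∇E = (6p - 2q + r, -2p + 6q - r, p - q + 6r)
Step 1: at (-2, 1.5, 0.5), ∇E = (-14.5, 12.5, -0.5) → (-2, 1.5, 0.5) − 0.2·(-14.5, 12.5, -0.5) = (0.9, -1, 0.6)
Step 2: at (0.9, -1, 0.6), ∇E = (8, -8.4, 5.5) → (0.9, -1, 0.6) − 0.2·(8, -8.4, 5.5) = (-0.7, 0.68, -0.5)
Step 3: at (-0.7, 0.68, -0.5), ∇E = (-6.06, 5.98, -4.38) → (-0.7, 0.68, -0.5) − 0.2·(-6.06, 5.98, -4.38) = (0.512, -0.516, 0.376)
E(0.512, -0.516, 0.376) = 2.92424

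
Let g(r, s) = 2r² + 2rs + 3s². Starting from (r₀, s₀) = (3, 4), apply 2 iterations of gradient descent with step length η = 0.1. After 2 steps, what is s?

0.2

∇g = (4r + 2s, 2r + 6s)
(r₁, s₁) = (3, 4) − 0.1·(20, 30) = (1, 1)
(r₂, s₂) = (1, 1) − 0.1·(6, 8) = (0.4, 0.2)
s = 0.2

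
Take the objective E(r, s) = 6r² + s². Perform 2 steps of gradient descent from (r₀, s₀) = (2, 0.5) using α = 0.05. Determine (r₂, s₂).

(0.32, 0.405)

∇E = (12r, 2s)
(r₁, s₁) = (2, 0.5) − 0.05·(24, 1) = (0.8, 0.45)
(r₂, s₂) = (0.8, 0.45) − 0.05·(9.6, 0.9) = (0.32, 0.405)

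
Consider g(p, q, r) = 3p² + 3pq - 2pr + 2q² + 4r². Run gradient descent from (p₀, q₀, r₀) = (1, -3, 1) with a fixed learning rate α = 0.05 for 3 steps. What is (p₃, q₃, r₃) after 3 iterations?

(1.317875, -1.981125, 0.45975)

∇g = (6p + 3q - 2r, 3p + 4q, -2p + 8r)
(p₁, q₁, r₁) = (1, -3, 1) − 0.05·(-5, -9, 6) = (1.25, -2.55, 0.7)
(p₂, q₂, r₂) = (1.25, -2.55, 0.7) − 0.05·(-1.55, -6.45, 3.1) = (1.3275, -2.2275, 0.545)
(p₃, q₃, r₃) = (1.3275, -2.2275, 0.545) − 0.05·(0.1925, -4.9275, 1.705) = (1.317875, -1.981125, 0.45975)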